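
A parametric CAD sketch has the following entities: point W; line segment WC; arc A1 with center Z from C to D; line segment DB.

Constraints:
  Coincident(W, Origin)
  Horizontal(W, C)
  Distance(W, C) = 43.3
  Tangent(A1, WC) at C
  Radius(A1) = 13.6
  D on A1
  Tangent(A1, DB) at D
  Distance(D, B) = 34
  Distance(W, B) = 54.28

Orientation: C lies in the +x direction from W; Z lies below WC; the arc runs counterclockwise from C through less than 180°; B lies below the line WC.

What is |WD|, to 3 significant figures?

32.4

W is at the origin; W and C share the same y with |WC| = 43.3 and C on the +x side, so C = (43.3, 0.00). A1 meets WC tangentially, so ZC is at right angles to WC, so Z = C + (0, -13.6) = (43.3, -13.6). Since ZD ⟂ DB (tangency), |ZB| = √(13.6² + 34.0²) = 36.6 regardless of where D sits on A1. So B lies on both circle(W, 54.28) and circle(Z, 36.6); the below-WC intersection is B = (27.7, -46.7). D is the foot of the tangent from B: D = (29.7, -12.8).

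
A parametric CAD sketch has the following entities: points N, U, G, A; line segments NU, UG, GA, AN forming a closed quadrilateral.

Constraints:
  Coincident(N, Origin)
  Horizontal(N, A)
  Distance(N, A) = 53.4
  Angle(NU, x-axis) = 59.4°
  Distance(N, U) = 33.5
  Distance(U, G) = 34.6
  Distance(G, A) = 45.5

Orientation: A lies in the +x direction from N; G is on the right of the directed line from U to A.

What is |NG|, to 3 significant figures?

9.34

Checks: |UG| = 34.60 ✓; |GA| = 45.50 ✓.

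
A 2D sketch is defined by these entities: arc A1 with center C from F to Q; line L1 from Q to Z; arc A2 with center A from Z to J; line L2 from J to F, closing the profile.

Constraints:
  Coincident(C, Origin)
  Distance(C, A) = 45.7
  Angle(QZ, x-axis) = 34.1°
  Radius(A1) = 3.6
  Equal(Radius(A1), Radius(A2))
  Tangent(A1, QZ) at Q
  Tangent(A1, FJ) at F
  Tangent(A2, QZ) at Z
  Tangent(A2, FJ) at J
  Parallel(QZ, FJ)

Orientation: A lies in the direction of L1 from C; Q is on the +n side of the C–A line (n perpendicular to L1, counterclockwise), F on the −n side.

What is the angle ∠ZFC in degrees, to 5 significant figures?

81.047°

Tangency of A1 to both parallel lines with radius 3.6 puts Q and F at C ± 3.6·n: Q = (-2.0183, 2.9810), F = (2.0183, -2.9810). Equal radii place Z and J the same way about A: Z = A + 3.6·n = (35.824, 28.602), J = A − 3.6·n = (39.861, 22.640). Then cos ∠ZFC = FZ·FC / (|FZ||FC|), giving 81.047°.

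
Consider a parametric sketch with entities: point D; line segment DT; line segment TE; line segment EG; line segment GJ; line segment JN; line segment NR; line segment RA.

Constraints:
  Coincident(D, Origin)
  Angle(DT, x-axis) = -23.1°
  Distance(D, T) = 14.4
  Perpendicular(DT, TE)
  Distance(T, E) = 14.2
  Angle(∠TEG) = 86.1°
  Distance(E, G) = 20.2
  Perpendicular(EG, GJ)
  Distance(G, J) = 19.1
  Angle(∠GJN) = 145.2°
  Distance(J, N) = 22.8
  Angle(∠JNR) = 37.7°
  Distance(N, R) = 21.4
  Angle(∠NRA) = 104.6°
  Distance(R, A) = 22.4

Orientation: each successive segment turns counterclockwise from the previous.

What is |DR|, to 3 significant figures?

9.79

∠GJN = 145.2° gives JN at -74.4° from the x-axis; with |JN| = 22.8, N = (-0.410, -25.9). ∠JNR = 37.7° gives NR at 67.9° from the x-axis; with |NR| = 21.4, R = (7.64, -6.12). Then |DR| = |R − D| = 9.79.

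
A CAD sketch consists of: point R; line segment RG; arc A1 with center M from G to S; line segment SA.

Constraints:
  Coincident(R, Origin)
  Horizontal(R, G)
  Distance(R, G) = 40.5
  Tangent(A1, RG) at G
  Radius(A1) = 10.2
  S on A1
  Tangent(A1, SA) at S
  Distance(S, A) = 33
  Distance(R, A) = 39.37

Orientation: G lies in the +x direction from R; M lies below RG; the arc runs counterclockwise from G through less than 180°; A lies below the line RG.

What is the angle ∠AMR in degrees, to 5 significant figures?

61.259°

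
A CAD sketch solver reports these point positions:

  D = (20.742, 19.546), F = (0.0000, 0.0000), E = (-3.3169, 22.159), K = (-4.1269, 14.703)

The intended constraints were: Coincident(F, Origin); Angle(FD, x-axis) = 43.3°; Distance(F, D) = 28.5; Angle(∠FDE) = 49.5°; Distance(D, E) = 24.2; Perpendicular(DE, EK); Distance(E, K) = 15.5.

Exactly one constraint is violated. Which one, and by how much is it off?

Distance(E, K) = 15.5 — off by 8.00.

F = (0.00, 0.00) ✓; FD at 43.30° ✓; |FD| = 28.50 ✓; ∠FDE = 49.50° ✓; |DE| = 24.20 ✓; ∠(DE, EK) = 90.00° ✓; |EK| = 7.500 ✗.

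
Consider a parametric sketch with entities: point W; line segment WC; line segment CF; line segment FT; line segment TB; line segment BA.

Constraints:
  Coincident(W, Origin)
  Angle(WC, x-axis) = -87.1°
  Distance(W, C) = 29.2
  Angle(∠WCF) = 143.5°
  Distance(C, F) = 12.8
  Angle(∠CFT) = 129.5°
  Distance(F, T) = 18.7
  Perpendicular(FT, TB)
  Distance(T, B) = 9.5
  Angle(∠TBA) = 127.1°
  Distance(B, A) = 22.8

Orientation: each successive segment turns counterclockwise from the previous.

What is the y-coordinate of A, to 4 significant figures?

-15.80

W is at the origin; WC runs at -87.1° with length 29.2, so C = (1.477, -29.16). ∠WCF = 143.5° gives CF at -50.60° from the x-axis; with |CF| = 12.8, F = (9.602, -39.05). ∠CFT = 129.5° gives FT at -0.1000° from the x-axis; with |FT| = 18.7, T = (28.30, -39.09). FT ⟂ TB, so TB runs at 89.90°; with |TB| = 9.5, B = (28.32, -29.59). ∠TBA = 127.1° gives BA at 142.8° from the x-axis; with |BA| = 22.8, A = (10.16, -15.80). So A.y = -15.80.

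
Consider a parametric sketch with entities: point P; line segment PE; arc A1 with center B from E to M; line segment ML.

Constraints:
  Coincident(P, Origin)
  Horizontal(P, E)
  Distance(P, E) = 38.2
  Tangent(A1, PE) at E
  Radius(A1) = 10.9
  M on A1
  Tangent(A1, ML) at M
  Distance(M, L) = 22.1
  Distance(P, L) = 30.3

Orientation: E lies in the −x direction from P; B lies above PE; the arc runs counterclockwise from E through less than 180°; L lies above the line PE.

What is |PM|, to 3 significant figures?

29.3

P is at the origin; P and E share the same y with |PE| = 38.2 and E on the −x side, so E = (-38.2, 0.00). The tangent condition forces BE to be normal to PE, so B = E + (0, 10.9) = (-38.2, 10.9). Since BM ⟂ ML (tangency), |BL| = √(10.9² + 22.1²) = 24.6 regardless of where M sits on A1. So L lies on both circle(P, 30.3) and circle(B, 24.6); the above-PE intersection is L = (-17.7, 24.6). M is the foot of the tangent from L: M = (-28.8, 5.45).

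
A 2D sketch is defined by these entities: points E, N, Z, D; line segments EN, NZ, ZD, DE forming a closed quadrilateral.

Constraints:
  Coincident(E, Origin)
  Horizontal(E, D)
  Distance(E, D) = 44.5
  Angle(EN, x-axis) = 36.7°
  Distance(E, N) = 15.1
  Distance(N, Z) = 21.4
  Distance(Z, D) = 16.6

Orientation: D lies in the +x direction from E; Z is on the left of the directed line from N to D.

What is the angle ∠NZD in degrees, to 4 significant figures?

124.0°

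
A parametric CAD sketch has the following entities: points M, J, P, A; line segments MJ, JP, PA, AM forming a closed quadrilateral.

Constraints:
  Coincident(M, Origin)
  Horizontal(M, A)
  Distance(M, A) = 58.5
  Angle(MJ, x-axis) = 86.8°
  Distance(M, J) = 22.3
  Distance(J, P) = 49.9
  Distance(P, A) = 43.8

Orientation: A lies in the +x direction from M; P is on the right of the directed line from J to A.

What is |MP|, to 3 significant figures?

31.7

M is at the origin; M and A share the same y with |MA| = 58.5 and A in +x, so A = (58.5, 0). MJ runs at 86.8° with |MJ| = 22.3, so J = (1.24, 22.3). P is determined by |JP| = 49.9 and |PA| = 43.8 together: it lies at the intersection of circle(J, 49.9) and circle(A, 43.8). With |JA| = 61.4, the foot of the radical line on JA is 35.4 from J and the perpendicular offset is √(49.9² − 35.4²) = 35.2. Taking the right-of-JA solution: P = (21.5, -23.4).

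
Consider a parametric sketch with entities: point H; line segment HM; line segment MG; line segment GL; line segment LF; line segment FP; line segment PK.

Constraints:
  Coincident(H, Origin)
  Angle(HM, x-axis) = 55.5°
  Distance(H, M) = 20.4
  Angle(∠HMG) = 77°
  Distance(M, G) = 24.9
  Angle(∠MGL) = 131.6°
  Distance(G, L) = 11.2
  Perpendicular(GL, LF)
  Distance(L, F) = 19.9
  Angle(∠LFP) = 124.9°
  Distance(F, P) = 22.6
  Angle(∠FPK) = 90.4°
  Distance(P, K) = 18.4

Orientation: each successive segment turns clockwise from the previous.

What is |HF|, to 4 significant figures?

12.98

∠MGL = 131.6° gives GL at -95.90° from the x-axis; with |GL| = 11.2, L = (27.23, -12.69). GL ⟂ LF, so LF runs at 174.1°; with |LF| = 19.9, F = (7.431, -10.64). Then |HF| = |F − H| = 12.98.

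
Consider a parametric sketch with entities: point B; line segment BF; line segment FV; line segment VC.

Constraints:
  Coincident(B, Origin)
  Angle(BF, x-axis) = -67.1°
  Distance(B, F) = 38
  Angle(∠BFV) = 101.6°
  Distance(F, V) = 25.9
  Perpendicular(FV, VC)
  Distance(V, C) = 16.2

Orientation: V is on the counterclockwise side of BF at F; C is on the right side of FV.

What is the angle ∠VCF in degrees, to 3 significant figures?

58.0°

B is at the origin; BF runs at -67.1° with length 38.0, so F = 38.0·(cos -67.1°, sin -67.1°) = (14.8, -35.0). ∠BFV = 101.6°, so FV runs at -67.1° + (180° − 101.6°) = 11.3° from the x-axis; with |FV| = 25.9, V = F + 25.9·(cos 11.3°, sin 11.3°) = (40.2, -29.9). FV ⟂ VC; with |VC| = 16.2 on the right of FV, C = V + 16.2·(0.196, -0.981) = (43.4, -45.8). Then cos ∠VCF = CV·CF / (|CV||CF|), giving 58.0°.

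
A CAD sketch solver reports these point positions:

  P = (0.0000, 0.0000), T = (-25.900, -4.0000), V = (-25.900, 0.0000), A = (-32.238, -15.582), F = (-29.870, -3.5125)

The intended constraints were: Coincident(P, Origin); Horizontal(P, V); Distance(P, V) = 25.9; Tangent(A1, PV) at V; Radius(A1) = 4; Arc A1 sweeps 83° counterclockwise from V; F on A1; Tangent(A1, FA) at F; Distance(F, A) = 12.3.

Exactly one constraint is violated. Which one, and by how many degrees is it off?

Tangent(A1, FA) at F — off by 4.10°.

P = (0.00, 0.00) ✓; P.y = 0.00, V.y = 0.00 ✓; |PV| = 25.90 ✓; ∠(TV, VP) = 90.00° ✓; |TV| = 4.000 ✓; bearing(T→F) − bearing(T→V) = 83.00° ✓; |TF| = 4.000 ✓; ∠(TF, FA) = 94.10° ✗; |FA| = 12.30 ✓.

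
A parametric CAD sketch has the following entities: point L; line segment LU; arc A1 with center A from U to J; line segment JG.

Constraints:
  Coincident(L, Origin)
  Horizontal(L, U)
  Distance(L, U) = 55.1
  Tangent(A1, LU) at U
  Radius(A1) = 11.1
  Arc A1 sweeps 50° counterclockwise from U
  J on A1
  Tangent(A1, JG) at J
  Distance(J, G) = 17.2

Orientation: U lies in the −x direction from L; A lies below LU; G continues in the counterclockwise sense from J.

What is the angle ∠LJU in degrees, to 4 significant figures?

21.43°

L is at the origin; L and U share the same y with |LU| = 55.1 and U on the −x side, so U = (-55.10, 0.000). The tangent condition forces AU to be normal to LU, so A = U + (0, -11.1) = (-55.10, -11.10). On A1, U sits at bearing 90° from A; a 50° counterclockwise sweep puts J at bearing 140°, so J = A + 11.1·(cos 140°, sin 140°) = (-63.60, -3.965). Then cos ∠LJU = JL·JU / (|JL||JU|), giving 21.43°.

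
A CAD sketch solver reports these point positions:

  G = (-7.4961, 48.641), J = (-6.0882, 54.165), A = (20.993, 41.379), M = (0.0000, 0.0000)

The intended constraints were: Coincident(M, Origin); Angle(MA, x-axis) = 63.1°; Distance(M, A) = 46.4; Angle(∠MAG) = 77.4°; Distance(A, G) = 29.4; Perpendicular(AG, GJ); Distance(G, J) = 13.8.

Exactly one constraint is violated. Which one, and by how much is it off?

Distance(G, J) = 13.8 — off by 8.10.

M = (0.00, 0.00) ✓; MA at 63.10° ✓; |MA| = 46.40 ✓; ∠MAG = 77.40° ✓; |AG| = 29.40 ✓; ∠(AG, GJ) = 90.00° ✓; |GJ| = 5.701 ✗.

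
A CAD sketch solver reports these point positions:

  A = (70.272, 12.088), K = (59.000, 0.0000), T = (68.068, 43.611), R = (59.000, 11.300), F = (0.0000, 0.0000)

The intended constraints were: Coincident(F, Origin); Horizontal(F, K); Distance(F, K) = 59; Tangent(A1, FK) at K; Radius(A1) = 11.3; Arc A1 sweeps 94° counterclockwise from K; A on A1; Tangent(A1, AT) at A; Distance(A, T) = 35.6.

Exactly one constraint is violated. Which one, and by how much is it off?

Distance(A, T) = 35.6 — off by 4.00.

F = (0.00, 0.00) ✓; F.y = 0.00, K.y = 0.00 ✓; |FK| = 59.00 ✓; ∠(RK, KF) = 90.00° ✓; |RK| = 11.30 ✓; bearing(R→A) − bearing(R→K) = 94.00° ✓; |RA| = 11.30 ✓; ∠(RA, AT) = 90.00° ✓; |AT| = 31.60 ✗.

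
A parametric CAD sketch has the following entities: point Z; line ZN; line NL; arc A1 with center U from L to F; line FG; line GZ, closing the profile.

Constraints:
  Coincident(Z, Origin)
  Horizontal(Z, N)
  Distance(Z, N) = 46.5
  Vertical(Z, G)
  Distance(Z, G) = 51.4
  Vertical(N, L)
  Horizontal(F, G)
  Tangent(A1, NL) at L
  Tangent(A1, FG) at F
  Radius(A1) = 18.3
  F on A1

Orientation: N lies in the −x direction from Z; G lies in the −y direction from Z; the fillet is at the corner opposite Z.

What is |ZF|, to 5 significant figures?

58.628

Z is at the origin; Z and N share the same y with |ZN| = 46.5 and N on the −x side, so N = (-46.500, 0.0000). Z and G share the same x with |ZG| = 51.4 and G on the −y side, so G = (0.0000, -51.400). The virtual corner opposite Z is at (-46.500, -51.400). Since A1 is tangent to NL there, UL ⟂ NL and A1 meets FG tangentially, so UF is at right angles to FG, with radius 18.3, so the center U sits 18.3 in from both sides at U = (-28.200, -33.100). That places the tangent points at L = (-46.500, -33.100) on NL and F = (-28.200, -51.400) on FG. Then |ZF| = |F − Z| = 58.628.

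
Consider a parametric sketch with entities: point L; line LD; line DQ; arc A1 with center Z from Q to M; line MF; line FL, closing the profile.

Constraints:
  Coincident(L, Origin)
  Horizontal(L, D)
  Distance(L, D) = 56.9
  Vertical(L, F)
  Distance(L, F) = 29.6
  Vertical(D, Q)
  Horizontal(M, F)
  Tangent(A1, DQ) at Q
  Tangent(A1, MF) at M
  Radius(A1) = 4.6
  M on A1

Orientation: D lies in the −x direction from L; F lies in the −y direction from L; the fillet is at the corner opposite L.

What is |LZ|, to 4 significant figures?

57.97

L is at the origin; L and D share the same y with |LD| = 56.9 and D on the −x side, so D = (-56.90, 0.000). L and F share the same x with |LF| = 29.6 and F on the −y side, so F = (0.000, -29.60). The virtual corner opposite L is at (-56.90, -29.60). Since A1 is tangent to DQ there, ZQ ⟂ DQ and the tangent condition forces ZM to be normal to MF, with radius 4.6, so the center Z sits 4.6 in from both sides at Z = (-52.30, -25.00). Then |LZ| = |Z − L| = 57.97.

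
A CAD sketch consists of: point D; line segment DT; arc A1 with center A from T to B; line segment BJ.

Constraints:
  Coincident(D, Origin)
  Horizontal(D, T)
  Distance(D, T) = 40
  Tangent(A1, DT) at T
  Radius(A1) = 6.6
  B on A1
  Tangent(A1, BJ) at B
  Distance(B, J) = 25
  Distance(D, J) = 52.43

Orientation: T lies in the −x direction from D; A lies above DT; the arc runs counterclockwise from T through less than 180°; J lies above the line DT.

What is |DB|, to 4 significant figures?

34.78

Checks: |AB| = 6.600 ✓; ∠(AB, BJ) = 90.00° ✓; |BJ| = 25.00 ✓; |DJ| = 52.43 ✓.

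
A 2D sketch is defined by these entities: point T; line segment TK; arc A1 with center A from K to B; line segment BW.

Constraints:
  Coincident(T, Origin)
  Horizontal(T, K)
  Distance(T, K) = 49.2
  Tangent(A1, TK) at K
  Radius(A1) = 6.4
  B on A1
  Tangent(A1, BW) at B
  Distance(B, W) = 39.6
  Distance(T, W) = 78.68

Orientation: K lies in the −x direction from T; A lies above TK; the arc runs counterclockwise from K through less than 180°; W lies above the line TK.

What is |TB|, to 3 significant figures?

45.0

Checks: |AB| = 6.400 ✓; ∠(AB, BW) = 90.00° ✓; |BW| = 39.60 ✓; |TW| = 78.68 ✓.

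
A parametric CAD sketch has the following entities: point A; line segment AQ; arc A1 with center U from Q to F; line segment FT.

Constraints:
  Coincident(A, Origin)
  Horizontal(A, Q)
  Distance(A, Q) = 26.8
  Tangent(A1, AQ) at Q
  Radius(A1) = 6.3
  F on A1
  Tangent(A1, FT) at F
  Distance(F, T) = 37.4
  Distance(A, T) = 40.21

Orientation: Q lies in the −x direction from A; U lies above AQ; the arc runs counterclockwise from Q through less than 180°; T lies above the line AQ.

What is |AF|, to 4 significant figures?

21.28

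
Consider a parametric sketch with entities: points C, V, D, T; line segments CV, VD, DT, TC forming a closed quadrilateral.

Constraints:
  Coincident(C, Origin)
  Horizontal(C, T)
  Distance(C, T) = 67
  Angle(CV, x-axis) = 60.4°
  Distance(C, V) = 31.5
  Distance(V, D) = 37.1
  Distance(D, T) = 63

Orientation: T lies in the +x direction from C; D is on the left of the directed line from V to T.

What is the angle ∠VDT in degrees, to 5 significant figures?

65.358°

C is at the origin; C and T share the same y with |CT| = 67.0 and T in +x, so T = (67.0, 0). CV runs at 60.4° with |CV| = 31.5, so V = (15.559, 27.389). D is determined by |VD| = 37.1 and |DT| = 63.0 together: it lies at the intersection of circle(V, 37.1) and circle(T, 63.0). With |VT| = 58.278, the foot of the radical line on VT is 6.8957 from V and the perpendicular offset is √(37.1² − 6.8957²) = 36.454. Taking the left-of-VT solution: D = (38.778, 56.325).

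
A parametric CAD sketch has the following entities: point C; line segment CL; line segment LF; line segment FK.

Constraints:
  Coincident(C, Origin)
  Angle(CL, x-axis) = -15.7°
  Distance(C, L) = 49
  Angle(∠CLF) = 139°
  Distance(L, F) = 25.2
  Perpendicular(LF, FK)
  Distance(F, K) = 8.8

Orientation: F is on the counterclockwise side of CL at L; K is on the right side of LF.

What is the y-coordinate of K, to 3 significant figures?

-10.4

∠CLF = 139.0°, so LF runs at -15.7° + (180° − 139.0°) = 25.3° from the x-axis; with |LF| = 25.2, F = L + 25.2·(cos 25.3°, sin 25.3°) = (70.0, -2.49). LF is perpendicular to FK; with |FK| = 8.8 on the right of LF, K = F + 8.8·(0.427, -0.904) = (73.7, -10.4). So K.y = -10.4.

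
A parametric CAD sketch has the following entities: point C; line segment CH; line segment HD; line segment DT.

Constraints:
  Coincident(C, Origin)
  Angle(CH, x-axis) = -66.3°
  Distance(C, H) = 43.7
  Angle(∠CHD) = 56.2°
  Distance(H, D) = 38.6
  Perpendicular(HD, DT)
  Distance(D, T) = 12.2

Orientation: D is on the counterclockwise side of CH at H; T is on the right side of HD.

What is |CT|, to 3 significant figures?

50.6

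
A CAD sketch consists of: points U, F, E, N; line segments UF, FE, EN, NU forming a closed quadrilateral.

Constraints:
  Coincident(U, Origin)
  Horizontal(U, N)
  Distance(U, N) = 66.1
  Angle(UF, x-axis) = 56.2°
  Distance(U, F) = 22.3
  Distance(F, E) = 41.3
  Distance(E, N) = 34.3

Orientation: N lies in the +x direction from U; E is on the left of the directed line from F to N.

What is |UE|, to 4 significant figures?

60.38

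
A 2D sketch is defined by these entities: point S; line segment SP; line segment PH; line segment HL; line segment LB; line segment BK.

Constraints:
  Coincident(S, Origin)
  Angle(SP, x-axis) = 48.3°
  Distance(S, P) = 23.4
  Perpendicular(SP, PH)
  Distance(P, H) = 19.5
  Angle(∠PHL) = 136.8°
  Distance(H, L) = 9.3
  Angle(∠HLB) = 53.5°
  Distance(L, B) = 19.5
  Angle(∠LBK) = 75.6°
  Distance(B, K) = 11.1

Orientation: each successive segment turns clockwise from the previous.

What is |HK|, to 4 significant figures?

11.68

S is at the origin; SP runs at 48.3° with length 23.4, so P = (15.57, 17.47). SP is perpendicular to PH, so PH runs at -41.70°; with |PH| = 19.5, H = (30.13, 4.499). ∠PHL = 136.8° gives HL at -84.90° from the x-axis; with |HL| = 9.3, L = (30.95, -4.764). ∠HLB = 53.5° gives LB at 148.6° from the x-axis; with |LB| = 19.5, B = (14.31, 5.396). ∠LBK = 75.6° gives BK at 44.20° from the x-axis; with |BK| = 11.1, K = (22.27, 13.13). Then |HK| = |K − H| = 11.68.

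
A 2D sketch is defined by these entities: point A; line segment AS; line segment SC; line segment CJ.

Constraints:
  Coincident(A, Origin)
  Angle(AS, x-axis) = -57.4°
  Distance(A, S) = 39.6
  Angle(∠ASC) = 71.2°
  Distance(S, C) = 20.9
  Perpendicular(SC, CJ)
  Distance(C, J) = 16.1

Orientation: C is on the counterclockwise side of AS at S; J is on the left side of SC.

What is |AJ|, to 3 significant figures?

22.9

∠ASC = 71.2°, so SC runs at -57.4° + (180° − 71.2°) = 51.4° from the x-axis; with |SC| = 20.9, C = S + 20.9·(cos 51.4°, sin 51.4°) = (34.4, -17.0). SC ⟂ CJ; with |CJ| = 16.1 on the left of SC, J = C + 16.1·(-0.782, 0.624) = (21.8, -6.98). Then |AJ| = |J − A| = 22.9.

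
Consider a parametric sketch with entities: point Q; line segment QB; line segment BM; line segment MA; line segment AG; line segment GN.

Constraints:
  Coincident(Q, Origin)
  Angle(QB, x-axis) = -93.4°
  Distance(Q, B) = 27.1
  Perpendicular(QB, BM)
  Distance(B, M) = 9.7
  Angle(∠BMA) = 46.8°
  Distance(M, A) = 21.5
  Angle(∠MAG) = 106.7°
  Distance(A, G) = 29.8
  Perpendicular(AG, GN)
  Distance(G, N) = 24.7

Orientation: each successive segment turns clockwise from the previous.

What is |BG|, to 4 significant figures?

31.78

Q is at the origin; QB runs at -93.4° with length 27.1, so B = (-1.607, -27.05). QB ⟂ BM, so BM runs at 176.6°; with |BM| = 9.7, M = (-11.29, -26.48). ∠BMA = 46.8° gives MA at 43.40° from the x-axis; with |MA| = 21.5, A = (4.331, -11.70). ∠MAG = 106.7° gives AG at -29.90° from the x-axis; with |AG| = 29.8, G = (30.16, -26.56). Then |BG| = |G − B| = 31.78.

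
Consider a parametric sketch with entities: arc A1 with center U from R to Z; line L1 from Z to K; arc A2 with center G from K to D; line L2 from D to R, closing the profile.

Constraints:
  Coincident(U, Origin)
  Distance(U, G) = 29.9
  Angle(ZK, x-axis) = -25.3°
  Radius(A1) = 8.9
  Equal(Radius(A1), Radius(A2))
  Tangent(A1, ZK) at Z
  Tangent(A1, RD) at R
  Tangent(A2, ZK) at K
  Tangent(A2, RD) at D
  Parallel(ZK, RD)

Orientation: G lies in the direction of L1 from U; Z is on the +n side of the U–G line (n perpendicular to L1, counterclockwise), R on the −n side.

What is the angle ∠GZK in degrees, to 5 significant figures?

16.576°

Tangency of A1 to both parallel lines with radius 8.9 puts Z and R at U ± 8.9·n: Z = (3.8035, 8.0463), R = (-3.8035, -8.0463). Equal radii place K and D the same way about G: K = G + 8.9·n = (30.836, -4.7317), D = G − 8.9·n = (23.229, -20.824). Then cos ∠GZK = ZG·ZK / (|ZG||ZK|), giving 16.576°.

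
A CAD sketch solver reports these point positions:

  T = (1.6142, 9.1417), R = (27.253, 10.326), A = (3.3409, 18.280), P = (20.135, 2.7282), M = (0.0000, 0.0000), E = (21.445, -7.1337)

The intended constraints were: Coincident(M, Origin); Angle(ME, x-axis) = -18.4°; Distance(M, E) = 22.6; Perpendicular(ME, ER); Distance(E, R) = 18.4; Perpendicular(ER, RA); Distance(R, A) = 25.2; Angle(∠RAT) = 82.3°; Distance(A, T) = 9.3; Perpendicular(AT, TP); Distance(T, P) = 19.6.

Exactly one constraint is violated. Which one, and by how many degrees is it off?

Perpendicular(AT, TP) — off by 8.40°.

M = (0.00, 0.00) ✓; ME at -18.40° ✓; |ME| = 22.60 ✓; ∠(ME, ER) = 90.00° ✓; |ER| = 18.40 ✓; ∠(ER, RA) = 90.00° ✓; |RA| = 25.20 ✓; ∠RAT = 82.30° ✓; |AT| = 9.300 ✓; ∠(AT, TP) = 81.60° ✗; |TP| = 19.60 ✓.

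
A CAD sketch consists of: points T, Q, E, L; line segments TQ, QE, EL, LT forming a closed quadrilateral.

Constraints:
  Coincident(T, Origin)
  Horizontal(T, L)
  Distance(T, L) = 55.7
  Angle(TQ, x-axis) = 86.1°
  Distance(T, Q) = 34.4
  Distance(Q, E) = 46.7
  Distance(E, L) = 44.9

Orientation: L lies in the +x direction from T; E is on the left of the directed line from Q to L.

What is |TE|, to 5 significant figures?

65.254

T is at the origin; T and L share the same y with |TL| = 55.7 and L in +x, so L = (55.7, 0). TQ runs at 86.1° with |TQ| = 34.4, so Q = (2.3397, 34.320). E is determined by |QE| = 46.7 and |EL| = 44.9 together: it lies at the intersection of circle(Q, 46.7) and circle(L, 44.9). With |QL| = 63.444, the foot of the radical line on QL is 33.022 from Q and the perpendicular offset is √(46.7² − 33.022²) = 33.022. Taking the left-of-QL solution: E = (47.976, 44.231).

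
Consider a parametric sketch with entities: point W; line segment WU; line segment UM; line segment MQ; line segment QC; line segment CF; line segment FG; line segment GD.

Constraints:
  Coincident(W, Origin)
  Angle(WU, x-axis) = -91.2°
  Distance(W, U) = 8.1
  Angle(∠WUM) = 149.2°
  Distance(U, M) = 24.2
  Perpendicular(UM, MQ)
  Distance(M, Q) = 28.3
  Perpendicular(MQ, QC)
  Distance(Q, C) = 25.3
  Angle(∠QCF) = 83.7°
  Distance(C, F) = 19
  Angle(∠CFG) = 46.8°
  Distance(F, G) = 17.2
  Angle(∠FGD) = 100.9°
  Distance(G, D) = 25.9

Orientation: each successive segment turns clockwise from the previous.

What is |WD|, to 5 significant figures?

38.701

W is at the origin; WU runs at -91.2° with length 8.1, so U = (-0.16963, -8.0982). ∠WUM = 149.2° gives UM at -122.00° from the x-axis; with |UM| = 24.2, M = (-12.994, -28.621). UM ⟂ MQ, so MQ runs at 148.00°; with |MQ| = 28.3, Q = (-36.993, -13.624). MQ is perpendicular to QC, so QC runs at 58.000°; with |QC| = 25.3, C = (-23.586, 7.8313). ∠QCF = 83.7° gives CF at -38.300° from the x-axis; with |CF| = 19.0, F = (-8.6757, -3.9445). ∠CFG = 46.8° gives FG at -171.50° from the x-axis; with |FG| = 17.2, G = (-25.687, -6.4868). ∠FGD = 100.9° gives GD at 109.40° from the x-axis; with |GD| = 25.9, D = (-34.290, 17.943). Then |WD| = |D − W| = 38.701.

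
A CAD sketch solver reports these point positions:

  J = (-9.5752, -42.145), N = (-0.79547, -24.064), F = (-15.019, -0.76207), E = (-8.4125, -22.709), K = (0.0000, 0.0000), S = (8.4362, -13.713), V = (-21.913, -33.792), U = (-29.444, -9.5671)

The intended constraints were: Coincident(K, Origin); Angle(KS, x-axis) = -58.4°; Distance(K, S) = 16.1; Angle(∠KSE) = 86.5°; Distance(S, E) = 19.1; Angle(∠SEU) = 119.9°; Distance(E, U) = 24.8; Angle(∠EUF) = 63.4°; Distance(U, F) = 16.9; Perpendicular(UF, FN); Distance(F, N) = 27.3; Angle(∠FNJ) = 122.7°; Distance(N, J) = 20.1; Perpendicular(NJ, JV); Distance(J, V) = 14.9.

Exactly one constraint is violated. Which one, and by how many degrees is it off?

Perpendicular(NJ, JV) — off by 8.20°.

K = (0.00, 0.00) ✓; KS at -58.40° ✓; |KS| = 16.10 ✓; ∠KSE = 86.50° ✓; |SE| = 19.10 ✓; ∠SEU = 119.9° ✓; |EU| = 24.80 ✓; ∠EUF = 63.40° ✓; |UF| = 16.90 ✓; ∠(UF, FN) = 90.00° ✓; |FN| = 27.30 ✓; ∠FNJ = 122.7° ✓; |NJ| = 20.10 ✓; ∠(NJ, JV) = 98.20° ✗; |JV| = 14.90 ✓.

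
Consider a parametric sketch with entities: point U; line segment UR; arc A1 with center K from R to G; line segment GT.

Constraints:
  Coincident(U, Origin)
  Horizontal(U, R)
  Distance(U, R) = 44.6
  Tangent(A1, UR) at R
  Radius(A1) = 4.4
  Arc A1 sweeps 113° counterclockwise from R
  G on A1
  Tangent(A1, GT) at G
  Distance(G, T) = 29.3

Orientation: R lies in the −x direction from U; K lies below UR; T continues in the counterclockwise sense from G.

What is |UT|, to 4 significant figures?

49.79

U is at the origin; UR is horizontal with |UR| = 44.6 and R on the −x side, so R = (-44.60, 0.000). The tangent condition forces KR to be normal to UR, so K = R + (0, -4.4) = (-44.60, -4.400). On A1, R sits at bearing 90° from K; a 113° counterclockwise sweep puts G at bearing 203°, so G = K + 4.4·(cos 203°, sin 203°) = (-48.65, -6.119). A1 meets GT tangentially, so KG is at right angles to GT, so GT runs along (−sin 203°, cos 203°); with |GT| = 29.3, T = (-37.20, -33.09). Then |UT| = |T − U| = 49.79.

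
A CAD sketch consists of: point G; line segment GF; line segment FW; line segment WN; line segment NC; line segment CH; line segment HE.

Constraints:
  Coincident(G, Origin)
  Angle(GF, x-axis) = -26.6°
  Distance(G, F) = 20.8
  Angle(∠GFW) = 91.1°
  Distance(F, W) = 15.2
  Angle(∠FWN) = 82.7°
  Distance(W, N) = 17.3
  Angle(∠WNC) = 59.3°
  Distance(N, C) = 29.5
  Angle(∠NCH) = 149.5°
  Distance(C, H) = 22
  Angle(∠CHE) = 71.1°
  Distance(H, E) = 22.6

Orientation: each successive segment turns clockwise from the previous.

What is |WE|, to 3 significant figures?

25.0

G is at the origin; GF runs at -26.6° with length 20.8, so F = (18.6, -9.31). ∠GFW = 91.1° gives FW at -116° from the x-axis; with |FW| = 15.2, W = (12.1, -23.0). ∠FWN = 82.7° gives WN at 147° from the x-axis; with |WN| = 17.3, N = (-2.49, -13.7). ∠WNC = 59.3° gives NC at 26.5° from the x-axis; with |NC| = 29.5, C = (23.9, -0.498). ∠NCH = 149.5° gives CH at -4.00° from the x-axis; with |CH| = 22.0, H = (45.9, -2.03). ∠CHE = 71.1° gives HE at -113° from the x-axis; with |HE| = 22.6, E = (37.1, -22.9). Then |WE| = |E − W| = 25.0.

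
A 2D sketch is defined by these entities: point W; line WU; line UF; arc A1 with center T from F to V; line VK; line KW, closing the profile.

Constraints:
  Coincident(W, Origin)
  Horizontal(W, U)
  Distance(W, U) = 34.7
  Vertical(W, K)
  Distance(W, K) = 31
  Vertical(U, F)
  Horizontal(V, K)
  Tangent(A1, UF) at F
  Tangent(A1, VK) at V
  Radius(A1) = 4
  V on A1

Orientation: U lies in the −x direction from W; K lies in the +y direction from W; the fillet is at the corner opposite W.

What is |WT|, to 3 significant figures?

40.9

W is at the origin; WU is horizontal with |WU| = 34.7 and U on the −x side, so U = (-34.7, 0.00). W and K share the same x with |WK| = 31.0 and K on the +y side, so K = (0.00, 31.0). The virtual corner opposite W is at (-34.7, 31.0). Tangency of A1 to UF means the radius TF is perpendicular to UF and the tangent condition forces TV to be normal to VK, with radius 4.0, so the center T sits 4.0 in from both sides at T = (-30.7, 27.0). Then |WT| = |T − W| = 40.9.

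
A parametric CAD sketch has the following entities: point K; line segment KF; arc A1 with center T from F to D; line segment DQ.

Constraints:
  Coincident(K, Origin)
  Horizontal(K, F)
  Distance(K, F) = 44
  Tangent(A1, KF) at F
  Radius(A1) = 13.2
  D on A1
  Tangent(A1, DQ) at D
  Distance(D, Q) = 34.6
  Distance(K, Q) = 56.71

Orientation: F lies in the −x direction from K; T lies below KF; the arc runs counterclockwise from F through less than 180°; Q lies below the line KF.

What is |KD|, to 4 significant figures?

58.14

Checks: |KF| = 44.00 ✓; |TD| = 13.20 ✓; ∠(TD, DQ) = 90.00° ✓; |DQ| = 34.60 ✓; |KQ| = 56.71 ✓.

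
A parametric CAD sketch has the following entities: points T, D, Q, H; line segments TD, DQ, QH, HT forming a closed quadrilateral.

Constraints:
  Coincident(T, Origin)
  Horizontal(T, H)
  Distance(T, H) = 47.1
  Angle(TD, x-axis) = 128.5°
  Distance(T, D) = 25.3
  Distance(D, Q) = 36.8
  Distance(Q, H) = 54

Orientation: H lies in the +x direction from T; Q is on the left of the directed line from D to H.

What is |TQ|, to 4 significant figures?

44.31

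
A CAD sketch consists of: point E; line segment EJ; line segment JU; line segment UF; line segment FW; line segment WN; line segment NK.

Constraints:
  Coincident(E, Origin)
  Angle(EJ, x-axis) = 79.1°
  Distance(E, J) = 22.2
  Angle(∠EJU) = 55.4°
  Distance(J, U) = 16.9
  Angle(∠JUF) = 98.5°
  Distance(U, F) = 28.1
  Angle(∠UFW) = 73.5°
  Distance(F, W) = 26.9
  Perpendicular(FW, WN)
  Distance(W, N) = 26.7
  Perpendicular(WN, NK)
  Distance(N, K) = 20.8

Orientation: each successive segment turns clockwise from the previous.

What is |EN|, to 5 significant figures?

25.231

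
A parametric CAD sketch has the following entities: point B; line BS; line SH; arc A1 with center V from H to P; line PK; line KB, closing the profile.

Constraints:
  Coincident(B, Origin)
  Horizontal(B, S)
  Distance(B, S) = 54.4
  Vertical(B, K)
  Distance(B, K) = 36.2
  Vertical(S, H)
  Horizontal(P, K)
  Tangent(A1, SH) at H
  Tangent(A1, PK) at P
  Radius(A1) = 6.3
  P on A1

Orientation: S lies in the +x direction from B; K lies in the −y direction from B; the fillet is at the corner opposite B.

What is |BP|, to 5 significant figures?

60.200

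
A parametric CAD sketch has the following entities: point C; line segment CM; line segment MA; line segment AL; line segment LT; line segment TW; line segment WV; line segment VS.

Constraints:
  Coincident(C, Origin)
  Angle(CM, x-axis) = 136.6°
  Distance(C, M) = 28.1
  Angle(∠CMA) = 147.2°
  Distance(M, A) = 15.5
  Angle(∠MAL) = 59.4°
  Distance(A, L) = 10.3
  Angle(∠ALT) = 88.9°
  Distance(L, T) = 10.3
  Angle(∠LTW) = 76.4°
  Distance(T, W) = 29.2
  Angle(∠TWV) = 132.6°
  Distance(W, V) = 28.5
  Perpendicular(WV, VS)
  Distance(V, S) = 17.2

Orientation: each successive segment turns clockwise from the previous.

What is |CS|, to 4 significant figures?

74.81

∠TWV = 132.6° gives WV at 101.1° from the x-axis; with |WV| = 28.5, V = (-47.80, 64.81). The perpendicularity gives VS at right angles to WV, so VS runs at 11.10°; with |VS| = 17.2, S = (-30.93, 68.12). Then |CS| = |S − C| = 74.81.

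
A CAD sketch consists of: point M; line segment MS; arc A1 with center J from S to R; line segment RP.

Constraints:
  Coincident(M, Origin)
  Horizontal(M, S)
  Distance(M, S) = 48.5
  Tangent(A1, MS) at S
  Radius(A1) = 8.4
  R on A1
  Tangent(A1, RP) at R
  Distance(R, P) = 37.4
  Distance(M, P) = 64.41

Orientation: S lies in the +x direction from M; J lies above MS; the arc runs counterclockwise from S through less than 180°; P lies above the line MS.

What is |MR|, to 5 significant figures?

57.538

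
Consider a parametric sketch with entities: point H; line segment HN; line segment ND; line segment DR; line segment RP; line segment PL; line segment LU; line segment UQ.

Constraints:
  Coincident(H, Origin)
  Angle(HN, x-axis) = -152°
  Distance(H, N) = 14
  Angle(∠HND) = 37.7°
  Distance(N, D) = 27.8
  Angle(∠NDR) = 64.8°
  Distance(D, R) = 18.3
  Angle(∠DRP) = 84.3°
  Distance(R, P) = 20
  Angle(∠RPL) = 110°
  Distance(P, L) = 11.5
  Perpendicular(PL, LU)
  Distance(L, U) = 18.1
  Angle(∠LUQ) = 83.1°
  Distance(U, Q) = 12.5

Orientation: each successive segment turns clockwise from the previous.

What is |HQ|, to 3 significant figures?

8.09

H is at the origin; HN runs at -152.0° with length 14.0, so N = (-12.4, -6.57). ∠HND = 37.7° gives ND at 65.7° from the x-axis; with |ND| = 27.8, D = (-0.921, 18.8). ∠NDR = 64.8° gives DR at -49.5° from the x-axis; with |DR| = 18.3, R = (11.0, 4.85). ∠DRP = 84.3° gives RP at -145° from the x-axis; with |RP| = 20.0, P = (-5.46, -6.57). ∠RPL = 110.0° gives PL at 145° from the x-axis; with |PL| = 11.5, L = (-14.9, 0.0637). PL is perpendicular to LU, so LU runs at 54.8°; with |LU| = 18.1, U = (-4.42, 14.9). ∠LUQ = 83.1° gives UQ at -42.1° from the x-axis; with |UQ| = 12.5, Q = (4.85, 6.47). Then |HQ| = |Q − H| = 8.09.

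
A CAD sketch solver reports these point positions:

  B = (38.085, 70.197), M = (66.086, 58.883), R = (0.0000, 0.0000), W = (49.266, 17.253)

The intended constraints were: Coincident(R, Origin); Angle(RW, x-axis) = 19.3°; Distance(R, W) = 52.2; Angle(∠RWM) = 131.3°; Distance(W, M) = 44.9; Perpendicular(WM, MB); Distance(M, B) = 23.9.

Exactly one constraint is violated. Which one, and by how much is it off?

Distance(M, B) = 23.9 — off by 6.30.

R = (0.00, 0.00) ✓; RW at 19.30° ✓; |RW| = 52.20 ✓; ∠RWM = 131.3° ✓; |WM| = 44.90 ✓; ∠(WM, MB) = 90.00° ✓; |MB| = 30.20 ✗.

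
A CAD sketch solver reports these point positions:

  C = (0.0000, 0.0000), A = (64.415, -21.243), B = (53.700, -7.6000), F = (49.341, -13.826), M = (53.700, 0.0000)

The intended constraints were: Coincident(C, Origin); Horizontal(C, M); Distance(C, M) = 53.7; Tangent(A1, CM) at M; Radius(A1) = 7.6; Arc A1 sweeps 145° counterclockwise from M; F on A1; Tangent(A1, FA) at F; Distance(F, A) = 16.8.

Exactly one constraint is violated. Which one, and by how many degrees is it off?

Tangent(A1, FA) at F — off by 8.80°.

C = (0.00, 0.00) ✓; C.y = 0.00, M.y = 0.00 ✓; |CM| = 53.70 ✓; ∠(BM, MC) = 90.00° ✓; |BM| = 7.600 ✓; bearing(B→F) − bearing(B→M) = 145.0° ✓; |BF| = 7.600 ✓; ∠(BF, FA) = 81.20° ✗; |FA| = 16.80 ✓.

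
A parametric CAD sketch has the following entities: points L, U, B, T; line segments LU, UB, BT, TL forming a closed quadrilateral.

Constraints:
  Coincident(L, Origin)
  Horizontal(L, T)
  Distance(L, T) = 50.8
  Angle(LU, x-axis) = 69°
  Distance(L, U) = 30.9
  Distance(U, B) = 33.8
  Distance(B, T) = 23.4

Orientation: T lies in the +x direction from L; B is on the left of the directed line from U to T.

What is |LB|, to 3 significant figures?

49.6

Checks: |UB| = 33.80 ✓; |BT| = 23.40 ✓.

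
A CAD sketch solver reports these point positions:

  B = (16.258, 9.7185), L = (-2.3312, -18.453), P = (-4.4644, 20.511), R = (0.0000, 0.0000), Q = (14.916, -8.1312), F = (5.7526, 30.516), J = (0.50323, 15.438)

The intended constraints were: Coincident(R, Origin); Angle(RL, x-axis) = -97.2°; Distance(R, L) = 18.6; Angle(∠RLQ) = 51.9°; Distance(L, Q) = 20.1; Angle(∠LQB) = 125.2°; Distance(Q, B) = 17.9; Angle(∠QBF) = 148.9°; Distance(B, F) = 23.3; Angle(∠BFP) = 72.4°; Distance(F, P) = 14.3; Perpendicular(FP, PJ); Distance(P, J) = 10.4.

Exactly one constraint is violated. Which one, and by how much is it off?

Distance(P, J) = 10.4 — off by 3.30.

R = (0.00, 0.00) ✓; RL at -97.20° ✓; |RL| = 18.60 ✓; ∠RLQ = 51.90° ✓; |LQ| = 20.10 ✓; ∠LQB = 125.2° ✓; |QB| = 17.90 ✓; ∠QBF = 148.9° ✓; |BF| = 23.30 ✓; ∠BFP = 72.40° ✓; |FP| = 14.30 ✓; ∠(FP, PJ) = 90.00° ✓; |PJ| = 7.100 ✗.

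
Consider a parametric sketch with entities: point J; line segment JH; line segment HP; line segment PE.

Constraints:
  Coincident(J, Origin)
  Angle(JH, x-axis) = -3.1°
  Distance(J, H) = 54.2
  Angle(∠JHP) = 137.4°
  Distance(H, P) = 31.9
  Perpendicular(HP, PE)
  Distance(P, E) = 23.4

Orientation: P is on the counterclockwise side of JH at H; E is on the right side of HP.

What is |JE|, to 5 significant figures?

93.622

J is at the origin; JH runs at -3.1° with length 54.2, so H = 54.2·(cos -3.1°, sin -3.1°) = (54.121, -2.9311). ∠JHP = 137.4°, so HP runs at -3.1° + (180° − 137.4°) = 39.500° from the x-axis; with |HP| = 31.9, P = H + 31.9·(cos 39.500°, sin 39.500°) = (78.736, 17.360). The perpendicularity gives PE at right angles to HP; with |PE| = 23.4 on the right of HP, E = P + 23.4·(0.63608, -0.77162) = (93.620, -0.69619). Then |JE| = |E − J| = 93.622.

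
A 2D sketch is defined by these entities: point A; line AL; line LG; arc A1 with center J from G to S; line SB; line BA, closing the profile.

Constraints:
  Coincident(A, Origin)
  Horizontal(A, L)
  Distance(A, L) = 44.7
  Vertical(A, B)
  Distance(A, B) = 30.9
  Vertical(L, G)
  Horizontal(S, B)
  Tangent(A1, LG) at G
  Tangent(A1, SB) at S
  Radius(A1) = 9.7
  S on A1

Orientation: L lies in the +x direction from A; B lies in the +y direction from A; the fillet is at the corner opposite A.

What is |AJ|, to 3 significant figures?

40.9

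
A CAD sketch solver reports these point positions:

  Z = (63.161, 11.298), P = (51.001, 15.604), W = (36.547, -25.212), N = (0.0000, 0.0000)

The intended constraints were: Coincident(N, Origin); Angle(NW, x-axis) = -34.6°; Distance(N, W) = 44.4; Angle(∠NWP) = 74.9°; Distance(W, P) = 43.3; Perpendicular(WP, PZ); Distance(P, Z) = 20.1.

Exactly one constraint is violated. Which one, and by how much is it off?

Distance(P, Z) = 20.1 — off by 7.20.

N = (0.00, 0.00) ✓; NW at -34.60° ✓; |NW| = 44.40 ✓; ∠NWP = 74.90° ✓; |WP| = 43.30 ✓; ∠(WP, PZ) = 90.00° ✓; |PZ| = 12.90 ✗.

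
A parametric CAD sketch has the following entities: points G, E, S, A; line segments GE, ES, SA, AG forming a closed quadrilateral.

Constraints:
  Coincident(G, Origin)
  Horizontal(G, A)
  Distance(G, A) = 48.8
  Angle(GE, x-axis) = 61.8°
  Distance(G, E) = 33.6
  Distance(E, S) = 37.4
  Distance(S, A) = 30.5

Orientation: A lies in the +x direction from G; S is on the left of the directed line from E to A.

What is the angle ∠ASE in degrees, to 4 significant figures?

80.71°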